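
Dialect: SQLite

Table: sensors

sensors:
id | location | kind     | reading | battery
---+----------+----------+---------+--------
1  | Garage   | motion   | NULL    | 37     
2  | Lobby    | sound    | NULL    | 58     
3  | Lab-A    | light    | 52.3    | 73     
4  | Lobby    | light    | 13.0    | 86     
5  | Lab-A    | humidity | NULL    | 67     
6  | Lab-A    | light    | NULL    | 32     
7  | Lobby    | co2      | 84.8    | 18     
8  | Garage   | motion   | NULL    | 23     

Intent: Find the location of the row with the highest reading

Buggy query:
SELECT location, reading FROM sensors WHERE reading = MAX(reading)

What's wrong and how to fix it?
Bug: MAX(reading) is an aggregate and cannot be used directly in WHERE

Fix: Use a subquery: WHERE reading = (SELECT MAX(reading) FROM sensors)

Corrected query:
SELECT location, reading FROM sensors WHERE reading = (SELECT MAX(reading) FROM sensors)

Result:
location | reading
---------+--------
Lobby    | 84.8   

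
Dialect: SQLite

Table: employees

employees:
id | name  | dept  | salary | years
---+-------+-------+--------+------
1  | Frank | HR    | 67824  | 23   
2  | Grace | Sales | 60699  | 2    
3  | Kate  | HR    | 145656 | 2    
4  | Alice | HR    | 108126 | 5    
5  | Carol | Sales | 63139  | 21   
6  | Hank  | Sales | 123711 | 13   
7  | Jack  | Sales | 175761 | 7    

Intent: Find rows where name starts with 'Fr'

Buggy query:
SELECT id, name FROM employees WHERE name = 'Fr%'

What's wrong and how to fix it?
Bug: '=' compares the literal string including the % character; pattern matching needs LIKE

Fix: Use LIKE for wildcard pattern matching

Corrected query:
SELECT id, name FROM employees WHERE name LIKE 'Fr%'

Result:
id | name 
---+------
1  | Frank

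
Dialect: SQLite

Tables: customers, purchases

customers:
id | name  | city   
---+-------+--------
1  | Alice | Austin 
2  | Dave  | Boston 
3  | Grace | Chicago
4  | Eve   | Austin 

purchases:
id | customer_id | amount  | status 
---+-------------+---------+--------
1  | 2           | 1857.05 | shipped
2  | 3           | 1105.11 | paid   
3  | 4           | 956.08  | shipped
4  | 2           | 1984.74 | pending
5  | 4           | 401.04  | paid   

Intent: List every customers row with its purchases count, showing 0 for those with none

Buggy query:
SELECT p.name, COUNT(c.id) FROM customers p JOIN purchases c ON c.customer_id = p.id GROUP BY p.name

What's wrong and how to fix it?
Bug: INNER JOIN drops customers rows that have no matching purchases rows

Fix: Switch to LEFT JOIN to retain unmatched parent rows

Corrected query:
SELECT p.name, COUNT(c.id) FROM customers p LEFT JOIN purchases c ON c.customer_id = p.id GROUP BY p.name

Result:
name  | COUNT(c.id)
------+------------
Alice | 0          
Dave  | 2          
Eve   | 2          
Grace | 1          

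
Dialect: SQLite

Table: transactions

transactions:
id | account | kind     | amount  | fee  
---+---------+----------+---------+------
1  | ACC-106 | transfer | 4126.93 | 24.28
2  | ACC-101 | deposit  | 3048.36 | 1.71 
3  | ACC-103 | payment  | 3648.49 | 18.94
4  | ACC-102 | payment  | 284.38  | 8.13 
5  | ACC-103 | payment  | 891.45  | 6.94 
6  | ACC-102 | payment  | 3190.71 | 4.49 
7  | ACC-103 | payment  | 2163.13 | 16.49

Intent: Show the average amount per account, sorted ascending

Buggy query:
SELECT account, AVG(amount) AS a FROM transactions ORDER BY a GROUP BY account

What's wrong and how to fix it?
Bug: GROUP BY must precede ORDER BY

Fix: Reorder: SELECT … FROM … GROUP BY … ORDER BY …

Corrected query:
SELECT account, AVG(amount) AS a FROM transactions GROUP BY account ORDER BY a

Result:
account | a          
--------+------------
ACC-102 | 1737.545   
ACC-103 | 2234.356667
ACC-101 | 3048.36    
ACC-106 | 4126.93    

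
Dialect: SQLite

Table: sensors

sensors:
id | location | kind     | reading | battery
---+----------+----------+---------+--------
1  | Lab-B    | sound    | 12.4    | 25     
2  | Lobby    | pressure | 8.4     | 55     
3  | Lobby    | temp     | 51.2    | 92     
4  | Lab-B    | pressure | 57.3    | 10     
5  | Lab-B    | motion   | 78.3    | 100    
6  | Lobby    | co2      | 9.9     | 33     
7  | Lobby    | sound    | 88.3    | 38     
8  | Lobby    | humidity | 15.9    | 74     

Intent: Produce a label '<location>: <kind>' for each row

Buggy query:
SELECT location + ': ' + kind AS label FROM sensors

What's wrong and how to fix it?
Bug: '+' is numeric addition; on text columns SQLite converts them to 0 instead of concatenating

Fix: Use the || operator for string concatenation

Corrected query:
SELECT location || ': ' || kind AS label FROM sensors

Result:
label          
---------------
Lab-B: sound   
Lobby: pressure
Lobby: temp    
Lab-B: pressure
Lab-B: motion  
Lobby: co2     
Lobby: sound   
Lobby: humidity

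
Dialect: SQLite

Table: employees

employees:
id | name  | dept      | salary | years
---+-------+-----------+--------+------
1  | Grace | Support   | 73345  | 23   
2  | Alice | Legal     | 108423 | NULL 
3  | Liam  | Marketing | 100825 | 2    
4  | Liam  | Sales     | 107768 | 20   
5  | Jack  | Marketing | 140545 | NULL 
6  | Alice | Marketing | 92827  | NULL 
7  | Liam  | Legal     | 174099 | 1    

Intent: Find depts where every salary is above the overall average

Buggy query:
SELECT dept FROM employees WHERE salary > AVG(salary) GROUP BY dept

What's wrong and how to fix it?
Bug: WHERE evaluates per row before aggregation, so AVG() is unavailable

Fix: Use a subquery for AVG and a HAVING MIN(...) filter so the condition holds for every row in the group

Corrected query:
SELECT dept FROM employees GROUP BY dept HAVING MIN(salary) > (SELECT AVG(salary) FROM employees)

Result:
(no rows)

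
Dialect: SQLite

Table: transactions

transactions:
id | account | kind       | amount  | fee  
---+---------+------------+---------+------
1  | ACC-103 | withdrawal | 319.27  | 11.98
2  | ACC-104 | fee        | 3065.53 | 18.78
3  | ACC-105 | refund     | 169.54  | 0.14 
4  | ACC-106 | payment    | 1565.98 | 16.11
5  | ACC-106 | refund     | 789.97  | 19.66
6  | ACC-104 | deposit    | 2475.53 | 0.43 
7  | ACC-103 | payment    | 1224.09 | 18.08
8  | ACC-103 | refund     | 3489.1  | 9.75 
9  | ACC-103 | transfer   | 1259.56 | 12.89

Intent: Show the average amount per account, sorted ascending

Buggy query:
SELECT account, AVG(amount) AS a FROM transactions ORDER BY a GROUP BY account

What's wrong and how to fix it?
Bug: GROUP BY must precede ORDER BY

Fix: Reorder: SELECT … FROM … GROUP BY … ORDER BY …

Corrected query:
SELECT account, AVG(amount) AS a FROM transactions GROUP BY account ORDER BY a

Result:
account | a       
--------+---------
ACC-105 | 169.54  
ACC-106 | 1177.975
ACC-103 | 1573.005
ACC-104 | 2770.53 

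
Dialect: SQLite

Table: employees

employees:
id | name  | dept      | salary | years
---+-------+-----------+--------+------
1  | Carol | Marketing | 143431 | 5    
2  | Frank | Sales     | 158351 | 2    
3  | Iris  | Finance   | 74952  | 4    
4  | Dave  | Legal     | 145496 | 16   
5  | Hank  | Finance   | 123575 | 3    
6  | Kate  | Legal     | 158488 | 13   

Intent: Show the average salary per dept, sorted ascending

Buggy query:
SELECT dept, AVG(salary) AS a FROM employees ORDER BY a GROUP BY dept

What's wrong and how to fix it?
Bug: ORDER BY appears before GROUP BY; SQL clause order requires GROUP BY first

Fix: Move ORDER BY to the end, after GROUP BY

Corrected query:
SELECT dept, AVG(salary) AS a FROM employees GROUP BY dept ORDER BY a

Result:
dept      | a      
----------+--------
Finance   | 99263.5
Marketing | 143431 
Legal     | 151992 
Sales     | 158351 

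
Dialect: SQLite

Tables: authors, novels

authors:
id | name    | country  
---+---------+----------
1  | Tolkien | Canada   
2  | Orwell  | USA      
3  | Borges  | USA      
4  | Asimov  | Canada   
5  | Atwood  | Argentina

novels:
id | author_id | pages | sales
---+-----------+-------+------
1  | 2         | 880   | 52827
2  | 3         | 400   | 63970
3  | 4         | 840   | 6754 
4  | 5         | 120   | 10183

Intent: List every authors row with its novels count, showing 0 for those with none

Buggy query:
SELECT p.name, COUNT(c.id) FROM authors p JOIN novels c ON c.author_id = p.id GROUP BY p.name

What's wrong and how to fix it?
Bug: INNER JOIN drops authors rows that have no matching novels rows

Fix: Switch to LEFT JOIN to retain unmatched parent rows

Corrected query:
SELECT p.name, COUNT(c.id) FROM authors p LEFT JOIN novels c ON c.author_id = p.id GROUP BY p.name

Result:
name    | COUNT(c.id)
--------+------------
Asimov  | 1          
Atwood  | 1          
Borges  | 1          
Orwell  | 1          
Tolkien | 0          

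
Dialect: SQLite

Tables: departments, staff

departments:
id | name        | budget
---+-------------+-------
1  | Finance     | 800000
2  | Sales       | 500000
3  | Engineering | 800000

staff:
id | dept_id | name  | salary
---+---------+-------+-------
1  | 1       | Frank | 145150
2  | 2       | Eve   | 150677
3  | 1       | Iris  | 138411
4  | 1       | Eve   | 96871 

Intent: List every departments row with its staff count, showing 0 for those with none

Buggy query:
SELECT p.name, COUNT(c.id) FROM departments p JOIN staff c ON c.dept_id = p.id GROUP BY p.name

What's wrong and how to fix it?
Bug: An inner join excludes parents with zero children

Fix: Use LEFT JOIN so parents without children still appear (COUNT(c.id) gives 0)

Corrected query:
SELECT p.name, COUNT(c.id) FROM departments p LEFT JOIN staff c ON c.dept_id = p.id GROUP BY p.name

Result:
name        | COUNT(c.id)
------------+------------
Engineering | 0          
Finance     | 3          
Sales       | 1          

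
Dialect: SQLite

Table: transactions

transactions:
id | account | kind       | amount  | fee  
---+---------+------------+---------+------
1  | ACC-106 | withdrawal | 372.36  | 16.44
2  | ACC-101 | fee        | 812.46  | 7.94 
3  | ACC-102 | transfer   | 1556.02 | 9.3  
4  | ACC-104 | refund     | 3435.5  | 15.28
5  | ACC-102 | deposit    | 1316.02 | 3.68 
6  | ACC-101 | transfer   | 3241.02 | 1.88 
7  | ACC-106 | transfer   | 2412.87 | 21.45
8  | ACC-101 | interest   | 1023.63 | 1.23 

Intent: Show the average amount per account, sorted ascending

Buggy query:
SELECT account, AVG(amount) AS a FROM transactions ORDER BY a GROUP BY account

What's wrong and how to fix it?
Bug: ORDER BY appears before GROUP BY; SQL clause order requires GROUP BY first

Fix: Reorder: SELECT … FROM … GROUP BY … ORDER BY …

Corrected query:
SELECT account, AVG(amount) AS a FROM transactions GROUP BY account ORDER BY a

Result:
account | a       
--------+---------
ACC-106 | 1392.615
ACC-102 | 1436.02 
ACC-101 | 1692.37 
ACC-104 | 3435.5  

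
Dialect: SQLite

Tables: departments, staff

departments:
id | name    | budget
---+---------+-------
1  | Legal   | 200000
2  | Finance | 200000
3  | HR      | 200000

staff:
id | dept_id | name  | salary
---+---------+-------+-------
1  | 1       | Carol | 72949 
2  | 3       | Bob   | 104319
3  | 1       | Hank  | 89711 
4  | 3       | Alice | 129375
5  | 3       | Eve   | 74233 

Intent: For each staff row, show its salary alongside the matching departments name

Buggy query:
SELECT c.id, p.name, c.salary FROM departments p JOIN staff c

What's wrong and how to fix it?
Bug: Missing join condition: each staff row is matched to all departments rows instead of just its own

Fix: Add ON c.dept_id = p.id to the JOIN

Corrected query:
SELECT c.id, p.name, c.salary FROM departments p JOIN staff c ON c.dept_id = p.id

Result:
id | name  | salary
---+-------+-------
1  | Legal | 72949 
2  | HR    | 104319
3  | Legal | 89711 
4  | HR    | 129375
5  | HR    | 74233 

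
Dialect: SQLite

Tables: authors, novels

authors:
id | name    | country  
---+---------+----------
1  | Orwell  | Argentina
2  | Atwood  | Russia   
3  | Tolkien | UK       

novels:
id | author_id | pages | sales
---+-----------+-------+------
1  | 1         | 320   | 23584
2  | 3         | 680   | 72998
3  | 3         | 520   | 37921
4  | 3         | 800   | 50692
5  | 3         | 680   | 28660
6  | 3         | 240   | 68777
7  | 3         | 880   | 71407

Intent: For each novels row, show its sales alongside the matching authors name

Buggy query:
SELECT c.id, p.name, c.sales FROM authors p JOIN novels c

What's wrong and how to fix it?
Bug: JOIN with no ON clause produces a cartesian product; every novels row pairs with every authors row

Fix: Specify the join condition linking the foreign key to the parent id

Corrected query:
SELECT c.id, p.name, c.sales FROM authors p JOIN novels c ON c.author_id = p.id

Result:
id | name    | sales
---+---------+------
1  | Orwell  | 23584
2  | Tolkien | 72998
3  | Tolkien | 37921
4  | Tolkien | 50692
5  | Tolkien | 28660
6  | Tolkien | 68777
7  | Tolkien | 71407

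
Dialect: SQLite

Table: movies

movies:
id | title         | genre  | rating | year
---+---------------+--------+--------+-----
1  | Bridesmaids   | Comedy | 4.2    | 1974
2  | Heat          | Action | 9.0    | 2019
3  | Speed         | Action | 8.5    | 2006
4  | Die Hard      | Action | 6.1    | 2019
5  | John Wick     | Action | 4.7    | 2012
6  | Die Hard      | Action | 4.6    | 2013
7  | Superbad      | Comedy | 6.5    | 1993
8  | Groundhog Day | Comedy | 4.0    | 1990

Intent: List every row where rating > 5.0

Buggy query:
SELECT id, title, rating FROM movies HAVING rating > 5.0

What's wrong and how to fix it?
Bug: HAVING filters the output of aggregation, but this query has no GROUP BY and no aggregate functions, so SQLite rejects it (HAVING clause on a non-aggregate query); the condition here is per row

Fix: Replace HAVING with WHERE since the condition applies to individual rows

Corrected query:
SELECT id, title, rating FROM movies WHERE rating > 5.0

Result:
id | title    | rating
---+----------+-------
2  | Heat     | 9     
3  | Speed    | 8.5   
4  | Die Hard | 6.1   
7  | Superbad | 6.5   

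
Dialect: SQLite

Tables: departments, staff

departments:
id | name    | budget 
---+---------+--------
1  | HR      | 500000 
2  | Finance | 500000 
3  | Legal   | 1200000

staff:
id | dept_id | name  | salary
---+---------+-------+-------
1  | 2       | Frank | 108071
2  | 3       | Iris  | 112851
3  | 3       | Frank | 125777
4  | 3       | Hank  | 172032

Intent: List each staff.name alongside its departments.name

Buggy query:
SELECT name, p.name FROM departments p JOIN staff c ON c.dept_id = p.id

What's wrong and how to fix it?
Bug: 'name' exists in both joined tables, so the database can't tell which one is meant

Fix: Qualify the column with its table alias (c.name)

Corrected query:
SELECT c.name, p.name FROM departments p JOIN staff c ON c.dept_id = p.id

Result:
name  | name   
------+--------
Frank | Finance
Iris  | Legal  
Frank | Legal  
Hank  | Legal  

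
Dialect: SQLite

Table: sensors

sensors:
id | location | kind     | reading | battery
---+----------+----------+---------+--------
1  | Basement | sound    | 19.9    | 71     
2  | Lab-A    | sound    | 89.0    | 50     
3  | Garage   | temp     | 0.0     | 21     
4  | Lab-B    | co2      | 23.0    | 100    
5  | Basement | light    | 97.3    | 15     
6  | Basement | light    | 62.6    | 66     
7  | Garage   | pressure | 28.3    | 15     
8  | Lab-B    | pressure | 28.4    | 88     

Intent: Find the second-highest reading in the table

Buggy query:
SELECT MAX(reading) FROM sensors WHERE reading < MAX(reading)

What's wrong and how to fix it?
Bug: The inner MAX is an aggregate inside WHERE, which is not allowed

Fix: Compute the overall MAX in a subquery, then take MAX of rows below it

Corrected query:
SELECT MAX(reading) FROM sensors WHERE reading < (SELECT MAX(reading) FROM sensors)

Result:
MAX(reading)
------------
89          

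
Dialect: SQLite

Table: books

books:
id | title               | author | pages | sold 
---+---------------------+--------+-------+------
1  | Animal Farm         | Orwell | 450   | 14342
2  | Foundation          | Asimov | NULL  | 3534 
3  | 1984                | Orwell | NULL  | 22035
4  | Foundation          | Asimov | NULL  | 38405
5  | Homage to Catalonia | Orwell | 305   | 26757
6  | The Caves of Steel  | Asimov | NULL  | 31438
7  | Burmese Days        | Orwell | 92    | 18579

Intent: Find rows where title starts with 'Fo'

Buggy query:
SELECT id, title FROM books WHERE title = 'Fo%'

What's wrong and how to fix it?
Bug: Wildcards only work with LIKE; '=' treats '%' as a literal character

Fix: Use LIKE for wildcard pattern matching

Corrected query:
SELECT id, title FROM books WHERE title LIKE 'Fo%'

Result:
id | title     
---+-----------
2  | Foundation
4  | Foundation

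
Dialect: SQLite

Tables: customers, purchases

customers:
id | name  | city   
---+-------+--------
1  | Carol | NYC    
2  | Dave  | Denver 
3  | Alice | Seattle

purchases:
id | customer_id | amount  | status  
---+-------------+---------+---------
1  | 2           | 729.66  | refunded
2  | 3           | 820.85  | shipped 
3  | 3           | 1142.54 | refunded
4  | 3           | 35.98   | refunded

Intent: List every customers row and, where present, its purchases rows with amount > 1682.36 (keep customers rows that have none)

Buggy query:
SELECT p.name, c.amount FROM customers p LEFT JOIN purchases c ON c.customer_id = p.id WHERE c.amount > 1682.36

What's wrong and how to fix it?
Bug: A WHERE condition on the right-hand table after LEFT JOIN drops unmatched parents

Fix: Put 'c.amount > 1682.36' in the JOIN's ON clause instead of WHERE

Corrected query:
SELECT p.name, c.amount FROM customers p LEFT JOIN purchases c ON c.customer_id = p.id AND c.amount > 1682.36

Result:
name  | amount
------+-------
Carol | NULL  
Dave  | NULL  
Alice | NULL  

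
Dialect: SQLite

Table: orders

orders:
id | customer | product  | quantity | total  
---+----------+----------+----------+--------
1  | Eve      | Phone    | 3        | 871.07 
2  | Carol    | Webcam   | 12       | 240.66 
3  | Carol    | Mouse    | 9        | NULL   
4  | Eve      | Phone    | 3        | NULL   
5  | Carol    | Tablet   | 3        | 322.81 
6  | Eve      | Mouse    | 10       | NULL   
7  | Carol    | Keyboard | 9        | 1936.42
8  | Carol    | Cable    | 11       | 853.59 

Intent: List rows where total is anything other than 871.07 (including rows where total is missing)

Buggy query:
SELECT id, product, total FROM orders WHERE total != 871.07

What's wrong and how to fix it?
Bug: 'total != 871.07' is unknown when total is NULL, so NULL rows are silently excluded

Fix: Add an explicit OR total IS NULL to include the missing-value rows

Corrected query:
SELECT id, product, total FROM orders WHERE total != 871.07 OR total IS NULL

Result:
id | product  | total  
---+----------+--------
2  | Webcam   | 240.66 
3  | Mouse    | NULL   
4  | Phone    | NULL   
5  | Tablet   | 322.81 
6  | Mouse    | NULL   
7  | Keyboard | 1936.42
8  | Cable    | 853.59 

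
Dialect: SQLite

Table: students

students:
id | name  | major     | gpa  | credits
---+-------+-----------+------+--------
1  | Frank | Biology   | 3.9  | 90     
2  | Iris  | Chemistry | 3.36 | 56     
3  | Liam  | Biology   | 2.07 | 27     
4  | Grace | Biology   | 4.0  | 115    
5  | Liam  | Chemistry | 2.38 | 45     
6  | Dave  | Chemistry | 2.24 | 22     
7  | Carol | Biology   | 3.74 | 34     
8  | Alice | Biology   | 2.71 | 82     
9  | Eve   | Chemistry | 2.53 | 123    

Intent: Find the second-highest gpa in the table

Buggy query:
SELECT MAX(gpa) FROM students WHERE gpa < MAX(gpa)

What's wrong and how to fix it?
Bug: MAX(gpa) on the right of the comparison is an aggregate-in-WHERE error

Fix: Compute the overall MAX in a subquery, then take MAX of rows below it

Corrected query:
SELECT MAX(gpa) FROM students WHERE gpa < (SELECT MAX(gpa) FROM students)

Result:
MAX(gpa)
--------
3.9     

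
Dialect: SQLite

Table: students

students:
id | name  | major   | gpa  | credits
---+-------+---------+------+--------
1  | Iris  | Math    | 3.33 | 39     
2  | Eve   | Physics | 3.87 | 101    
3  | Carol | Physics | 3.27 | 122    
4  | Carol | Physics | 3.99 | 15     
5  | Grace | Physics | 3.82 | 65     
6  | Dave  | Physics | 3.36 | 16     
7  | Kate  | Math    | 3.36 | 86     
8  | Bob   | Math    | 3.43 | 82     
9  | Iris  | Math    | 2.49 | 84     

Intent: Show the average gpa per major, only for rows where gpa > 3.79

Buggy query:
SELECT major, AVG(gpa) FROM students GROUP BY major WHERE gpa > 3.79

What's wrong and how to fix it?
Bug: WHERE cannot follow GROUP BY

Fix: Move the WHERE clause before GROUP BY

Corrected query:
SELECT major, AVG(gpa) FROM students WHERE gpa > 3.79 GROUP BY major

Result:
major   | AVG(gpa)
--------+---------
Physics | 3.893333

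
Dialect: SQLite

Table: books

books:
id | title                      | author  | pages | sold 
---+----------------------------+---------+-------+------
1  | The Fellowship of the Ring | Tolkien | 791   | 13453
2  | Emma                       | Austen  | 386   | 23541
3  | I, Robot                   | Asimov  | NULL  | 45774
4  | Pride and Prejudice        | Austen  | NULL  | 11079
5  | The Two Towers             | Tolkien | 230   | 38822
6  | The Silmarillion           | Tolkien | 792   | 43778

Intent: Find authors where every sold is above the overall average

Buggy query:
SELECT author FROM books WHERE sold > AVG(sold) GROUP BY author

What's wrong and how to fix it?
Bug: AVG() is an aggregate; it can't sit directly in WHERE

Fix: Use a subquery for AVG and a HAVING MIN(...) filter so the condition holds for every row in the group

Corrected query:
SELECT author FROM books GROUP BY author HAVING MIN(sold) > (SELECT AVG(sold) FROM books)

Result:
author
------
Asimov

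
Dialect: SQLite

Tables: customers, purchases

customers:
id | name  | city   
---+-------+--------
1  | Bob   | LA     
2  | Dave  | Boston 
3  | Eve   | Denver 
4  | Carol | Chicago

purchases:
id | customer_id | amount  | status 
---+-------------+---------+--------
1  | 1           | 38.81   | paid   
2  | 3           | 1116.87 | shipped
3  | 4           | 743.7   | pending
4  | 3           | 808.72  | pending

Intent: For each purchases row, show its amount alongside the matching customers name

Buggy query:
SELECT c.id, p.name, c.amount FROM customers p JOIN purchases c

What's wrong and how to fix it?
Bug: Missing join condition: each purchases row is matched to all customers rows instead of just its own

Fix: Add ON c.customer_id = p.id to the JOIN

Corrected query:
SELECT c.id, p.name, c.amount FROM customers p JOIN purchases c ON c.customer_id = p.id

Result:
id | name  | amount 
---+-------+--------
1  | Bob   | 38.81  
2  | Eve   | 1116.87
3  | Carol | 743.7  
4  | Eve   | 808.72 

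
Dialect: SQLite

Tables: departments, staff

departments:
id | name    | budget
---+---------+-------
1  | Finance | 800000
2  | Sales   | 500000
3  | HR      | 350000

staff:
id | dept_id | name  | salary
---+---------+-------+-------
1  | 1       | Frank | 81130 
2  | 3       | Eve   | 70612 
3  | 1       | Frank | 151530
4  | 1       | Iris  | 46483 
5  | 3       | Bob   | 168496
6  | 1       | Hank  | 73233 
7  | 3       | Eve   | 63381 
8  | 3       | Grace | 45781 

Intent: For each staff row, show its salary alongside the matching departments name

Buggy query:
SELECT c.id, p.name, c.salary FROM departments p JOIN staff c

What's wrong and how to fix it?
Bug: Missing join condition: each staff row is matched to all departments rows instead of just its own

Fix: Add ON c.dept_id = p.id to the JOIN

Corrected query:
SELECT c.id, p.name, c.salary FROM departments p JOIN staff c ON c.dept_id = p.id

Result:
id | name    | salary
---+---------+-------
1  | Finance | 81130 
2  | HR      | 70612 
3  | Finance | 151530
4  | Finance | 46483 
5  | HR      | 168496
6  | Finance | 73233 
7  | HR      | 63381 
8  | HR      | 45781 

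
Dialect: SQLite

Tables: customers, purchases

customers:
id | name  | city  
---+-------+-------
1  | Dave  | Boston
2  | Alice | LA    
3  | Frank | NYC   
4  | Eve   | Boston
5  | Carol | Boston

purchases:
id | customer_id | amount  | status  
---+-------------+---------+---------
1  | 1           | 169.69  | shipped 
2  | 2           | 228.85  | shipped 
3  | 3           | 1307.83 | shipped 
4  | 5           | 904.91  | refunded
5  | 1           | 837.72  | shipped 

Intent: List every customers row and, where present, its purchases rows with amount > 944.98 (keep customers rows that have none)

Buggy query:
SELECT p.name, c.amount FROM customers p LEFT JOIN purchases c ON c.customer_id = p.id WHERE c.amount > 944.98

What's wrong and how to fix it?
Bug: A WHERE condition on the right-hand table after LEFT JOIN drops unmatched parents

Fix: Put 'c.amount > 944.98' in the JOIN's ON clause instead of WHERE

Corrected query:
SELECT p.name, c.amount FROM customers p LEFT JOIN purchases c ON c.customer_id = p.id AND c.amount > 944.98

Result:
name  | amount 
------+--------
Dave  | NULL   
Alice | NULL   
Frank | 1307.83
Eve   | NULL   
Carol | NULL   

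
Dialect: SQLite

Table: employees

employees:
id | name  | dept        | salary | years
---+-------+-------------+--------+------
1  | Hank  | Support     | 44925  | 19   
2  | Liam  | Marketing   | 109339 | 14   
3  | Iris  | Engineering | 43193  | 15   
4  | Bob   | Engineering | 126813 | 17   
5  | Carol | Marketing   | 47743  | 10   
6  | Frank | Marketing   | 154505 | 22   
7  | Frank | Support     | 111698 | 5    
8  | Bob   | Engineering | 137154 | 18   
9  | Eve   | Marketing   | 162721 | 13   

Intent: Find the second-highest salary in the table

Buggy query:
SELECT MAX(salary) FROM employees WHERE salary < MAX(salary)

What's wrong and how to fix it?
Bug: The inner MAX is an aggregate inside WHERE, which is not allowed

Fix: Put the inner MAX in a scalar subquery

Corrected query:
SELECT MAX(salary) FROM employees WHERE salary < (SELECT MAX(salary) FROM employees)

Result:
MAX(salary)
-----------
154505     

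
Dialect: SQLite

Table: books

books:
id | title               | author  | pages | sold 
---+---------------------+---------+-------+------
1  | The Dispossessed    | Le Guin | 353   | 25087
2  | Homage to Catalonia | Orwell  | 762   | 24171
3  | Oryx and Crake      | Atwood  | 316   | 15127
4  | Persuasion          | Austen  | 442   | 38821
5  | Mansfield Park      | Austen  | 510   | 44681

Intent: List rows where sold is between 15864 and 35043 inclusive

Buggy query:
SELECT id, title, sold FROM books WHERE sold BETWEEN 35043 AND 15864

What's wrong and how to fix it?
Bug: The bounds are reversed; BETWEEN a AND b requires a <= b to match anything

Fix: Write BETWEEN 15864 AND 35043

Corrected query:
SELECT id, title, sold FROM books WHERE sold BETWEEN 15864 AND 35043

Result:
id | title               | sold 
---+---------------------+------
1  | The Dispossessed    | 25087
2  | Homage to Catalonia | 24171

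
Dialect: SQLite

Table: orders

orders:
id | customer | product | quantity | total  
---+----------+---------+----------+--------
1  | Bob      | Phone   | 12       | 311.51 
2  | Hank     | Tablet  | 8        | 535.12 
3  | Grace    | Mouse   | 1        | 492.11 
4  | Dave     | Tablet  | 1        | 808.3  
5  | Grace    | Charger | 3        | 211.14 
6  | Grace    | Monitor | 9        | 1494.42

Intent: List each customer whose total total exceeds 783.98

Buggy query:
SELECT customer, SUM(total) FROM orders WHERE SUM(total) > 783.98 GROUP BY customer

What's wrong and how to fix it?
Bug: SUM(total) is an aggregate, but WHERE filters rows before aggregation

Fix: Move the aggregate condition to a HAVING clause

Corrected query:
SELECT customer, SUM(total) FROM orders GROUP BY customer HAVING SUM(total) > 783.98

Result:
customer | SUM(total)
---------+-----------
Dave     | 808.3     
Grace    | 2197.67   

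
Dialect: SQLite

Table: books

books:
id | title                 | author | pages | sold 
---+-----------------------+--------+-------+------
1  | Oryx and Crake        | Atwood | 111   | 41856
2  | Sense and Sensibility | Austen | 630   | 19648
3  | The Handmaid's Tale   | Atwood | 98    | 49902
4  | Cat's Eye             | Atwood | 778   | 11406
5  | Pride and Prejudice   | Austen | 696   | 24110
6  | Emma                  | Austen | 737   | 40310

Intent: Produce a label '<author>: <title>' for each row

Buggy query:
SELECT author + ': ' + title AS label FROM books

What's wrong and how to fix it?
Bug: SQLite uses || for string concatenation; + coerces text to numbers (yielding 0)

Fix: Replace + with || to concatenate text

Corrected query:
SELECT author || ': ' || title AS label FROM books

Result:
label                        
-----------------------------
Atwood: Oryx and Crake       
Austen: Sense and Sensibility
Atwood: The Handmaid's Tale  
Atwood: Cat's Eye            
Austen: Pride and Prejudice  
Austen: Emma                 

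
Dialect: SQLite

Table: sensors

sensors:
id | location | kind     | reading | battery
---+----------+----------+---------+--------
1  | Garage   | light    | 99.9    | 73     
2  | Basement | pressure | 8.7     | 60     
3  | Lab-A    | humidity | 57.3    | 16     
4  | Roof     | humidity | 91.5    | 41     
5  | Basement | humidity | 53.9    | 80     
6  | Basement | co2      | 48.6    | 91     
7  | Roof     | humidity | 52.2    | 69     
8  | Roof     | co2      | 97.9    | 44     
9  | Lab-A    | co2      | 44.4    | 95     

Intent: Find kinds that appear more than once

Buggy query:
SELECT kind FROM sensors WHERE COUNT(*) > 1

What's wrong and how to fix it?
Bug: COUNT(*) is an aggregate and cannot be used in WHERE

Fix: GROUP BY kind, then filter groups with HAVING COUNT(*) > 1

Corrected query:
SELECT kind FROM sensors GROUP BY kind HAVING COUNT(*) > 1

Result:
kind    
--------
co2     
humidity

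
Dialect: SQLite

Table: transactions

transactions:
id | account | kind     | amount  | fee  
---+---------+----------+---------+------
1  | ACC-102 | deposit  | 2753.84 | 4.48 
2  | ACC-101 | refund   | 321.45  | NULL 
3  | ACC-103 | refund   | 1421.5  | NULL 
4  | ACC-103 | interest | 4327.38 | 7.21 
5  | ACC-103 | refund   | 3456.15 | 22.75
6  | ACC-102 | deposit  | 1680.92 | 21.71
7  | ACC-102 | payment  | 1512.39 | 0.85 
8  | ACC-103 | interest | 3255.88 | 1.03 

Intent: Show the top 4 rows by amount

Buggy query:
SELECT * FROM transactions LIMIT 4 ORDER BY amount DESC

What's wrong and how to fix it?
Bug: LIMIT must come after ORDER BY

Fix: Swap the clauses: ORDER BY first, then LIMIT

Corrected query:
SELECT * FROM transactions ORDER BY amount DESC LIMIT 4

Result:
id | account | kind     | amount  | fee  
---+---------+----------+---------+------
4  | ACC-103 | interest | 4327.38 | 7.21 
5  | ACC-103 | refund   | 3456.15 | 22.75
8  | ACC-103 | interest | 3255.88 | 1.03 
1  | ACC-102 | deposit  | 2753.84 | 4.48 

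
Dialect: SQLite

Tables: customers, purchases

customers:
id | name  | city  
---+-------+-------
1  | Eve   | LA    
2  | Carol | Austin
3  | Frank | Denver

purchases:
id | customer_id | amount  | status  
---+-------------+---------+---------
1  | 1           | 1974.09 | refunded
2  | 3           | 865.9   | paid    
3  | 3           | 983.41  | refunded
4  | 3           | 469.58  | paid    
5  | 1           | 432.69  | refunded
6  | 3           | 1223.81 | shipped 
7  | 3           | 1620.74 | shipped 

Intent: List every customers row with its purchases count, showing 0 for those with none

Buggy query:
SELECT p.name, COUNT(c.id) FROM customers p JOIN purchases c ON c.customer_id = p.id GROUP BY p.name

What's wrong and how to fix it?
Bug: An inner join excludes parents with zero children

Fix: Switch to LEFT JOIN to retain unmatched parent rows

Corrected query:
SELECT p.name, COUNT(c.id) FROM customers p LEFT JOIN purchases c ON c.customer_id = p.id GROUP BY p.name

Result:
name  | COUNT(c.id)
------+------------
Carol | 0          
Eve   | 2          
Frank | 5          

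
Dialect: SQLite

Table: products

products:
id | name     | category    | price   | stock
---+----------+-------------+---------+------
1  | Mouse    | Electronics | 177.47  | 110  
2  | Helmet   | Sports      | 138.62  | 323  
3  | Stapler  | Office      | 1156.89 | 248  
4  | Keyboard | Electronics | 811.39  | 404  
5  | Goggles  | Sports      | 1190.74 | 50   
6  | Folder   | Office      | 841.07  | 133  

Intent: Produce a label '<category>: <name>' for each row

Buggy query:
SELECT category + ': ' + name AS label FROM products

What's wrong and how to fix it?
Bug: SQLite uses || for string concatenation; + coerces text to numbers (yielding 0)

Fix: Use the || operator for string concatenation

Corrected query:
SELECT category || ': ' || name AS label FROM products

Result:
label                
---------------------
Electronics: Mouse   
Sports: Helmet       
Office: Stapler      
Electronics: Keyboard
Sports: Goggles      
Office: Folder       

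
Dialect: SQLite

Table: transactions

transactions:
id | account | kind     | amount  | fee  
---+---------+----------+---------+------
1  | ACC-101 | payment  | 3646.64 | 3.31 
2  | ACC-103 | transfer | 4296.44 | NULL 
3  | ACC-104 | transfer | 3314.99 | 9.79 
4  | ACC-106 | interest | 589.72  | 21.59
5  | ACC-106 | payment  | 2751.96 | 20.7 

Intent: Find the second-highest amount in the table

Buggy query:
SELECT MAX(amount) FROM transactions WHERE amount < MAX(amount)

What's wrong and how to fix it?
Bug: The inner MAX is an aggregate inside WHERE, which is not allowed

Fix: Compute the overall MAX in a subquery, then take MAX of rows below it

Corrected query:
SELECT MAX(amount) FROM transactions WHERE amount < (SELECT MAX(amount) FROM transactions)

Result:
MAX(amount)
-----------
3646.64    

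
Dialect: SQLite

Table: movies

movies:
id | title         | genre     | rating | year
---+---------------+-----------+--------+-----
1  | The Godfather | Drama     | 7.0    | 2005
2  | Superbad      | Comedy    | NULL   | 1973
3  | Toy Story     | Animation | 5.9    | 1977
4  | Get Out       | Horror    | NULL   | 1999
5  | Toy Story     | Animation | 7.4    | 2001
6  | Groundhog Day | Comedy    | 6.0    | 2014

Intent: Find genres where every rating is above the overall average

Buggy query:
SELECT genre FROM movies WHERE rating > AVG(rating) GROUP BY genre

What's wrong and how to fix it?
Bug: AVG() is an aggregate; it can't sit directly in WHERE

Fix: Compute the overall average in a scalar subquery and compare each group's MIN against it in HAVING

Corrected query:
SELECT genre FROM movies GROUP BY genre HAVING MIN(rating) > (SELECT AVG(rating) FROM movies)

Result:
genre
-----
Drama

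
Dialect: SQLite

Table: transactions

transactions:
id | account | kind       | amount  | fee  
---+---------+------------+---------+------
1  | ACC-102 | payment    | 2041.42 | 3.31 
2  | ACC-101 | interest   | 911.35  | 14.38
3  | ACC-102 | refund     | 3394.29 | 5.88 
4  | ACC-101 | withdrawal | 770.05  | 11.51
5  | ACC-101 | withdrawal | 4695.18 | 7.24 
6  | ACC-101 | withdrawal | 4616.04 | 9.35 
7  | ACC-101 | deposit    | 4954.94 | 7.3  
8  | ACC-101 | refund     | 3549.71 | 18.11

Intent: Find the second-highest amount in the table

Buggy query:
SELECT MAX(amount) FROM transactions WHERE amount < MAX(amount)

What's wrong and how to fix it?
Bug: MAX(amount) on the right of the comparison is an aggregate-in-WHERE error

Fix: Put the inner MAX in a scalar subquery

Corrected query:
SELECT MAX(amount) FROM transactions WHERE amount < (SELECT MAX(amount) FROM transactions)

Result:
MAX(amount)
-----------
4695.18    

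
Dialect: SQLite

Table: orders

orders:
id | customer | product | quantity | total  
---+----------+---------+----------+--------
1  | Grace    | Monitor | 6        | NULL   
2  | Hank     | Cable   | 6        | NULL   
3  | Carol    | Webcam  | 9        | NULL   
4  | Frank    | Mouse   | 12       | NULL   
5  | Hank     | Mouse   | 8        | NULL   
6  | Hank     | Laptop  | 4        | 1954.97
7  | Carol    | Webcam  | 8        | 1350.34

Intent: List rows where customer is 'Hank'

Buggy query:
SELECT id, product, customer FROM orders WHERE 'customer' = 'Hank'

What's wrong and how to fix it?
Bug: Single quotes denote string literals in SQL; the column name is being compared as a constant string

Fix: Remove the quotes around the column name (or use double quotes for an identifier)

Corrected query:
SELECT id, product, customer FROM orders WHERE customer = 'Hank'

Result:
id | product | customer
---+---------+---------
2  | Cable   | Hank    
5  | Mouse   | Hank    
6  | Laptop  | Hank    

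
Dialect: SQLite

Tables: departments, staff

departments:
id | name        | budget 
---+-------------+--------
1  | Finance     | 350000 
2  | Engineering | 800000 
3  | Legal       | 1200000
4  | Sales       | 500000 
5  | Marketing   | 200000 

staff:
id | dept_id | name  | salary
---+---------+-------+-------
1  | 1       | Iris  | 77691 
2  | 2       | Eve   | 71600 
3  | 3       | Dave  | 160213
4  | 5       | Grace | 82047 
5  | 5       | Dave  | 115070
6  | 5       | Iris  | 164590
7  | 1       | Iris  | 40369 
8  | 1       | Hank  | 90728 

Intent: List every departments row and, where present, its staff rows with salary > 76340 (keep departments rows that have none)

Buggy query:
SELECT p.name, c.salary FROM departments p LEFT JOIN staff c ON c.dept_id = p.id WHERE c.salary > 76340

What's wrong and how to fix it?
Bug: A WHERE condition on the right-hand table after LEFT JOIN drops unmatched parents

Fix: Put 'c.salary > 76340' in the JOIN's ON clause instead of WHERE

Corrected query:
SELECT p.name, c.salary FROM departments p LEFT JOIN staff c ON c.dept_id = p.id AND c.salary > 76340

Result:
name        | salary
------------+-------
Finance     | 77691 
Finance     | 90728 
Engineering | NULL  
Legal       | 160213
Sales       | NULL  
Marketing   | 82047 
Marketing   | 115070
Marketing   | 164590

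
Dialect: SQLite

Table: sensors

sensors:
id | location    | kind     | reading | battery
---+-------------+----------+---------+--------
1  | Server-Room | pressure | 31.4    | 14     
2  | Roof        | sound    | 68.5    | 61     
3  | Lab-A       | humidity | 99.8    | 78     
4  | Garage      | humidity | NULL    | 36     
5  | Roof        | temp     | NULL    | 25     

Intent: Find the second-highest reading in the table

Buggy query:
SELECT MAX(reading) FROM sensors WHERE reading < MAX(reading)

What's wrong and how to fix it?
Bug: The inner MAX is an aggregate inside WHERE, which is not allowed

Fix: Compute the overall MAX in a subquery, then take MAX of rows below it

Corrected query:
SELECT MAX(reading) FROM sensors WHERE reading < (SELECT MAX(reading) FROM sensors)

Result:
MAX(reading)
------------
68.5        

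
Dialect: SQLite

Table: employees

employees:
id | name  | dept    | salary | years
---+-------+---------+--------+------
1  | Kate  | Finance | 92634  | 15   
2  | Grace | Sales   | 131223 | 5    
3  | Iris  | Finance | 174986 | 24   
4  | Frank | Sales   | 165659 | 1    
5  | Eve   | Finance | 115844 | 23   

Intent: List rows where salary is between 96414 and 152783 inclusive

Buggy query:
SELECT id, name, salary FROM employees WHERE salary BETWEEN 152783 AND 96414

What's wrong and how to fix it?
Bug: The bounds are reversed; BETWEEN a AND b requires a <= b to match anything

Fix: Write BETWEEN 96414 AND 152783

Corrected query:
SELECT id, name, salary FROM employees WHERE salary BETWEEN 96414 AND 152783

Result:
id | name  | salary
---+-------+-------
2  | Grace | 131223
5  | Eve   | 115844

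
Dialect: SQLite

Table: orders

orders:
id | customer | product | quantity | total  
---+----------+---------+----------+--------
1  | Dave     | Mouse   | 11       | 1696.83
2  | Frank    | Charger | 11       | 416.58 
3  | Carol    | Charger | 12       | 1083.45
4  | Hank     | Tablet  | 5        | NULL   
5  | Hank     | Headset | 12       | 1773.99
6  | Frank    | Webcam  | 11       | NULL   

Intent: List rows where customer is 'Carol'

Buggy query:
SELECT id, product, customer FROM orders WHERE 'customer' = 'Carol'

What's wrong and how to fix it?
Bug: Single quotes denote string literals in SQL; the column name is being compared as a constant string

Fix: Reference the column as customer without single quotes

Corrected query:
SELECT id, product, customer FROM orders WHERE customer = 'Carol'

Result:
id | product | customer
---+---------+---------
3  | Charger | Carol   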